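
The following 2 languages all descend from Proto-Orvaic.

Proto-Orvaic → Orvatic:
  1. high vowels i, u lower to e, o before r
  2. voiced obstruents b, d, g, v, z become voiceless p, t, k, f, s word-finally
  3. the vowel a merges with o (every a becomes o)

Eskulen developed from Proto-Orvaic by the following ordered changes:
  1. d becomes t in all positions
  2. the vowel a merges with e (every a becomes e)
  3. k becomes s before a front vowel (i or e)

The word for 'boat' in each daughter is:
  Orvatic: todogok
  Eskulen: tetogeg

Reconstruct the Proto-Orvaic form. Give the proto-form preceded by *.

*tadogag

Position 7: Orvatic has k, Eskulen has g. Eskulen preserves g here (none of its changes turn any other segment into g), so the proto-segment is *g.
Position 2: Orvatic has o, Eskulen has e. Taking the neighbouring segments as reconstructed: Orvatic o could go back to *a or *o; Eskulen e could go back to *a or *e — the one source consistent with every daughter is *a.
Position 3: Orvatic has d, Eskulen has t. Orvatic preserves d here (none of its changes turn any other segment into d), so the proto-segment is *d.
This points to *tadogag. Verify forward in each daughter:
Orvatic: start from *tadogag.
  rule 1: no change — tadogag
  rule 2 (final devoicing): tadogag → tadogak
  rule 3 (vowel merger): tadogak → todogok
  ⇒ Orvatic todogok
Eskulen: *tadogag
  tadogag → tatogag   [unconditioned shift]
  tatogag → tetogeg   [vowel merger]
  tetogeg (rule 3 does not apply)
  giving Eskulen tetogeg.
No other proto-form is consistent with every reflex, so the reconstruction is *tadogag.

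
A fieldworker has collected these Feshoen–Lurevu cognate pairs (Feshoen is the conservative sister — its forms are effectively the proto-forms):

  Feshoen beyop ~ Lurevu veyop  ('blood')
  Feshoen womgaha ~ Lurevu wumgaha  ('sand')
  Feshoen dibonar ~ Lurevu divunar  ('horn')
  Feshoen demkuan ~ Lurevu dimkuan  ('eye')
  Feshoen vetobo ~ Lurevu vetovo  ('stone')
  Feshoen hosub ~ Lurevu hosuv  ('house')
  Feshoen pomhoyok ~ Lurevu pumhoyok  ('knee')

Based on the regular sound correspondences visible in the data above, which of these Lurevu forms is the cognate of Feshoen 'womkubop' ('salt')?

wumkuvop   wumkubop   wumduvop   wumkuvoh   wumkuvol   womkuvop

wumkuvop

womgaha ~ wumgaha, pomhoyok ~ pumhoyok — Feshoen o corresponds to Lurevu u after a consonant, before a nasal.
dibonar ~ divunar, vetobo ~ vetovo — Feshoen b corresponds to Lurevu v between vowels (before a back vowel).
Applying these to Feshoen 'womkubop':
  womkubop → wumkubop   (o→u after a consonant, before a nasal)
  wumkubop → wumkuvop   (b→v between vowels (before a back vowel))
So the Lurevu cognate is 'wumkuvop'.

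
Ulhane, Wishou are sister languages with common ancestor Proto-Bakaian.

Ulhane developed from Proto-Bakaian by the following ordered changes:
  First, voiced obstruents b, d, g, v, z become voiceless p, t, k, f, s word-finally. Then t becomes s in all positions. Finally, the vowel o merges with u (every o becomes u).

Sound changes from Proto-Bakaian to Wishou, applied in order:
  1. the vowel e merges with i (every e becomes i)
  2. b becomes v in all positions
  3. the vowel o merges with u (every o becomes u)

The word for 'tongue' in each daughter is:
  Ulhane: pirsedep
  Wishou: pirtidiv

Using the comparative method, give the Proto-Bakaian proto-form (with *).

Position 4: Ulhane has s, Wishou has t. Wishou preserves t here (none of its changes turn any other segment into t), so the proto-segment is *t.
Position 5: Ulhane has e, Wishou has i. Ulhane preserves e here (none of its changes turn any other segment into e), so the proto-segment is *e.
Verify the candidate proto-form against each daughter:
Ulhane: *pirtedeb
  pirtedeb → pirtedep   [final devoicing]
  pirtedep → pirsedep   [unconditioned shift]
  pirsedep (rule 3 does not apply)
  giving Ulhane pirsedep.
Wishou: start from *pirtedeb.
  rule 1 (vowel merger): pirtedeb → pirtidib
  rule 2 (unconditioned shift): pirtidib → pirtidiv
  rule 3: no change — pirtidiv
  ⇒ Wishou pirtidiv
Only *pirtedeb yields all of Ulhane pirsedep, Wishou pirtidiv.

*pirtedeb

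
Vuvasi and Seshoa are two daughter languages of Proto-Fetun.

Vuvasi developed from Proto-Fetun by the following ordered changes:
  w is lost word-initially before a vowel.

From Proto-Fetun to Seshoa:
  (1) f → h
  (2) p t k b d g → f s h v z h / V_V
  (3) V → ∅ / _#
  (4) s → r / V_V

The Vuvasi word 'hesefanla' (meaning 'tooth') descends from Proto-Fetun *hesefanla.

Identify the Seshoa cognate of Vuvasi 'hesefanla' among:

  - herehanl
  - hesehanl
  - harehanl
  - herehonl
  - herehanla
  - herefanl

Seshoa: start from *hesefanla.
  rule 1 (unconditioned shift): hesefanla → hesehanla
  rule 2: no change — hesehanla
  rule 3 (apocope): hesehanla → hesehanl
  rule 4 (rhotacism): hesehanl → herehanl
  ⇒ Seshoa herehanl
The other candidates each miss or misapply at least one Seshoa change.

herehanl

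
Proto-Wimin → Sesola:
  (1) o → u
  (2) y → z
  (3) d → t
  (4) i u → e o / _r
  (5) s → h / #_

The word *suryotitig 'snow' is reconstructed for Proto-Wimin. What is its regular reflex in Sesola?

Sesola: *suryotitig > suryutitig > surzutitig > sorzutitig > horzutitig  (by vowel merger, unconditioned shift, pre-rhotic lowering, debuccalisation)

horzutitig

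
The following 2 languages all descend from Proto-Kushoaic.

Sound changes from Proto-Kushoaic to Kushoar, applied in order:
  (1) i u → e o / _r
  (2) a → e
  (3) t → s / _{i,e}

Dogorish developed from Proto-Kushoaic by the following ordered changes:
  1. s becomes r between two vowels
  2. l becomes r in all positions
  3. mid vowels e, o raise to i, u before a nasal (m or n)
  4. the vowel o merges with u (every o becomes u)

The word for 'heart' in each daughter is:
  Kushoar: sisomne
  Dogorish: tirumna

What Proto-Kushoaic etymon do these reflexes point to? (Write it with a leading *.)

Position 4: Kushoar has o, Dogorish has u. Taking the neighbouring segments as reconstructed: Kushoar o can only go back to *o; Dogorish u could go back to *o or *u — the one source consistent with every daughter is *o.
Position 3: Kushoar has s, Dogorish has r. Taking the neighbouring segments as reconstructed: Kushoar s can only go back to *s; Dogorish r could go back to *s or *l or *r — the one source consistent with every daughter is *s.
Continuing position by position gives *tisomna; check it forward:
Kushoar: *tisomna > tisomne > sisomne  (by vowel merger, palatalisation)
Dogorish: *tisomna
  tisomna → tiromna   [rhotacism]
  tiromna (rule 2 does not apply)
  tiromna → tirumna   [pre-nasal raising]
  tirumna (rule 4 does not apply)
  giving Dogorish tirumna.
Only *tisomna yields all of Kushoar sisomne, Dogorish tirumna.

*tisomna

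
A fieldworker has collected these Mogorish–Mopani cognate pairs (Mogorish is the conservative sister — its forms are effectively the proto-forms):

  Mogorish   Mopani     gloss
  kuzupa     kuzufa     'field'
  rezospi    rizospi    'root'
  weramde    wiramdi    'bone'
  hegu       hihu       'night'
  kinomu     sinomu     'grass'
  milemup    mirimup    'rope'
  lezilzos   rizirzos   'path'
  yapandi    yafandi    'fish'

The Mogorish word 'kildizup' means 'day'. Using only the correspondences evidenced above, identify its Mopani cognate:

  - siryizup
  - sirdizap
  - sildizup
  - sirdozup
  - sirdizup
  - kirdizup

kinomu ~ sinomu — Mogorish k corresponds to Mopani s word-initially before a front vowel.
lezilzos ~ rizirzos — Mogorish l corresponds to Mopani r after a vowel, before a consonant other than r, m, n, p, b, f, v.
Applying these to Mogorish 'kildizup':
  kildizup → sildizup   (k→s word-initially before a front vowel)
  sildizup → sirdizup   (l→r after a vowel, before a consonant other than r, m, n, p, b, f, v)
So the Mopani cognate is 'sirdizup'.

sirdizup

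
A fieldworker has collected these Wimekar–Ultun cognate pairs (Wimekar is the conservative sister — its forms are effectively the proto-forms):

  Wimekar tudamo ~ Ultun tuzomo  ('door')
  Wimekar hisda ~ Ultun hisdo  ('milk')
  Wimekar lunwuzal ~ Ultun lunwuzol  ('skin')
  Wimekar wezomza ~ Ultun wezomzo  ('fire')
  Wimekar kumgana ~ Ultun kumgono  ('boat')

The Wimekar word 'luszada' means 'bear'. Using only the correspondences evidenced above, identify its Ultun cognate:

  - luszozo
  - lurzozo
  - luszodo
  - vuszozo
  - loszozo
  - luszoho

lunwuzal ~ lunwuzol — Wimekar a corresponds to Ultun o after a consonant, before a consonant other than r, m, n, p, b, f, v.
tudamo ~ tuzomo — Wimekar d corresponds to Ultun z between vowels (before a back vowel).
hisda ~ hisdo, wezomza ~ wezomzo — Wimekar a corresponds to Ultun o word-finally.
Applying these to Wimekar 'luszada':
  luszada → luszoda   (a→o after a consonant, before a consonant other than r, m, n, p, b, f, v)
  luszoda → luszoza   (d→z between vowels (before a back vowel))
  luszoza → luszozo   (a→o word-finally)
So the Ultun cognate is 'luszozo'.

luszozo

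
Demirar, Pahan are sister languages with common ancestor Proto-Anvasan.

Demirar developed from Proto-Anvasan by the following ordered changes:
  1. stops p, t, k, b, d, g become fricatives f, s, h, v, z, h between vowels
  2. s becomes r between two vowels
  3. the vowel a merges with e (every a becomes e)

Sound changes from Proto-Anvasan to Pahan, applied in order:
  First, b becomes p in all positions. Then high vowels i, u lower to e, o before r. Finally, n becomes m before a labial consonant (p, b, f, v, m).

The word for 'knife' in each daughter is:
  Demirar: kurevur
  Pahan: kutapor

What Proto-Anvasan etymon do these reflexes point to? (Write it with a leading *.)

*kutabur

Position 5: Demirar has v, Pahan has p. Taking the neighbouring segments as reconstructed: Demirar v could go back to *b or *v; Pahan p could go back to *p or *b — the one source consistent with every daughter is *b.
Position 4: Demirar has e, Pahan has a. Pahan preserves a here (none of its changes turn any other segment into a), so the proto-segment is *a.
Verify the candidate proto-form against each daughter:
Demirar: *kutabur
  kutabur → kusavur   [intervocalic lenition]
  kusavur → kuravur   [rhotacism]
  kuravur → kurevur   [vowel merger]
  giving Demirar kurevur.
Pahan: *kutabur
  kutabur → kutapur   [unconditioned shift]
  kutapur → kutapor   [pre-rhotic lowering]
  kutapor (rule 3 does not apply)
  giving Pahan kutapor.
*kutabur is the unique common source.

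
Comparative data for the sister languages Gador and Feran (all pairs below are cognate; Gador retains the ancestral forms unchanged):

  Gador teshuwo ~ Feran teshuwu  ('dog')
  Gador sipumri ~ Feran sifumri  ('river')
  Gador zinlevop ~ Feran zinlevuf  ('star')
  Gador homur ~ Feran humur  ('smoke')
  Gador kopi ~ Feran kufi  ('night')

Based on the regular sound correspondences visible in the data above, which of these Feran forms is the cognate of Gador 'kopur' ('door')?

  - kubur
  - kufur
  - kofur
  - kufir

kufur

zinlevop ~ zinlevuf, kopi ~ kufi — Gador o corresponds to Feran u after a consonant, before a labial obstruent.
sipumri ~ sifumri — Gador p corresponds to Feran f between vowels (before a back vowel).
Applying these to Gador 'kopur':
  kopur → kupur   (o→u after a consonant, before a labial obstruent)
  kupur → kufur   (p→f between vowels (before a back vowel))
So the Feran cognate is 'kufur'.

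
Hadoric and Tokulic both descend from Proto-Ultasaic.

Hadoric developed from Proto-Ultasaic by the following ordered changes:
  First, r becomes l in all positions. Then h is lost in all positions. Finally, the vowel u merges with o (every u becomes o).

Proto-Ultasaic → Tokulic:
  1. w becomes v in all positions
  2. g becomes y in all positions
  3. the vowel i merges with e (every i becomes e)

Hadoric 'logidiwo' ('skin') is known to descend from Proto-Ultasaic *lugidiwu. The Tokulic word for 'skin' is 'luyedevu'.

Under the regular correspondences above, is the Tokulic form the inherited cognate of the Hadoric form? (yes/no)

Derive the expected Tokulic reflex of *lugidiwu:
Tokulic: *lugidiwu > lugidivu > luyidivu > luyedevu  (by unconditioned shift, unconditioned shift, vowel merger)
Tokulic 'luyedevu' matches the regular reflex exactly, so the pair is cognate.

yes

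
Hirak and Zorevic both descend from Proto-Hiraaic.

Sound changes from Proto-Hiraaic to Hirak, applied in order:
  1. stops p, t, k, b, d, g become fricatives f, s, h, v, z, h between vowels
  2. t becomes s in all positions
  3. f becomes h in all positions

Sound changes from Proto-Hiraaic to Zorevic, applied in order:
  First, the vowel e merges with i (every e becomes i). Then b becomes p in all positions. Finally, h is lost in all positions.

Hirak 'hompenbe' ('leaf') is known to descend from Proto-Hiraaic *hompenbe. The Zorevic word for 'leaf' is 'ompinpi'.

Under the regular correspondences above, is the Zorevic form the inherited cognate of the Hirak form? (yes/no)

yes

Derive the expected Zorevic reflex of *hompenbe:
Zorevic: *hompenbe > hompinbi > hompinpi > ompinpi  (by vowel merger, unconditioned shift, h-loss)
Zorevic 'ompinpi' matches the regular reflex exactly, so the pair is cognate.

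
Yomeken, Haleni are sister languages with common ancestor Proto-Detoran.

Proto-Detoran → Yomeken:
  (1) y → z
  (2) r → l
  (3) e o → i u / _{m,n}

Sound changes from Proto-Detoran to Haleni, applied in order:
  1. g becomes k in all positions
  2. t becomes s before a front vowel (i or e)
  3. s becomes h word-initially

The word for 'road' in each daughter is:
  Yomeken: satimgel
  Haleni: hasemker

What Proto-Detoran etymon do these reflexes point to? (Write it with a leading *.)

*satemger

Position 6: Yomeken has g, Haleni has k. Yomeken preserves g here (none of its changes turn any other segment into g), so the proto-segment is *g.
Position 1: Yomeken has s, Haleni has h. Yomeken preserves s here (none of its changes turn any other segment into s), so the proto-segment is *s.
Position 4: Yomeken has i, Haleni has e. Haleni preserves e here (none of its changes turn any other segment into e), so the proto-segment is *e.
This points to *satemger. Verify forward in each daughter:
Yomeken: *satemger
  satemger (rule 1 does not apply)
  satemger → satemgel   [unconditioned shift]
  satemgel → satimgel   [pre-nasal raising]
  giving Yomeken satimgel.
Haleni: *satemger
  satemger → satemker   [unconditioned shift]
  satemker → sasemker   [palatalisation]
  sasemker → hasemker   [debuccalisation]
  giving Haleni hasemker.
*satemger is the unique common source.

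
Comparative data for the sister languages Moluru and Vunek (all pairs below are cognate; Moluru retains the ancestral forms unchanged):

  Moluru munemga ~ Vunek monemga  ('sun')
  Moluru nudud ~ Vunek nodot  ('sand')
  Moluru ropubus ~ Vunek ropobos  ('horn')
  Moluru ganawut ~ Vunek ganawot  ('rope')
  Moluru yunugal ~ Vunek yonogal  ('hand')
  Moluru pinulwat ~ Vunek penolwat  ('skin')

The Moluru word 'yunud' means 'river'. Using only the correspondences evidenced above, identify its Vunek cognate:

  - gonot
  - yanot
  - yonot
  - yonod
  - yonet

yonot

munemga ~ monemga, yunugal ~ yonogal — Moluru u corresponds to Vunek o after a consonant, before a nasal.
nudud ~ nodot, ropubus ~ ropobos — Moluru u corresponds to Vunek o after a consonant, before a consonant other than r, m, n, p, b, f, v.
nudud ~ nodot — Moluru d corresponds to Vunek t word-finally.
Applying these to Moluru 'yunud':
  yunud → yonud   (u→o after a consonant, before a nasal)
  yonud → yonod   (u→o after a consonant, before a consonant other than r, m, n, p, b, f, v)
  yonod → yonot   (d→t word-finally)
So the Vunek cognate is 'yonot'.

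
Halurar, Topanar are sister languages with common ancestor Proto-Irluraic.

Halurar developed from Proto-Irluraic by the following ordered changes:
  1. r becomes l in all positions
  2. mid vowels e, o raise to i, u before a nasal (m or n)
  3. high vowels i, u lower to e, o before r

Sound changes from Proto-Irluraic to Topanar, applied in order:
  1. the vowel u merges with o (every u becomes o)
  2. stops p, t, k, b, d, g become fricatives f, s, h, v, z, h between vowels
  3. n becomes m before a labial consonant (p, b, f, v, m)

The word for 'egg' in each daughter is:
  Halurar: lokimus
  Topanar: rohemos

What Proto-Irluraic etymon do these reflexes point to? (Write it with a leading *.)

Position 3: Halurar has k, Topanar has h. Halurar preserves k here (none of its changes turn any other segment into k), so the proto-segment is *k.
Position 4: Halurar has i, Topanar has e. Topanar preserves e here (none of its changes turn any other segment into e), so the proto-segment is *e.
This points to *rokemus. Verify forward in each daughter:
Halurar: *rokemus
  rokemus → lokemus   [unconditioned shift]
  lokemus → lokimus   [pre-nasal raising]
  lokimus (rule 3 does not apply)
  giving Halurar lokimus.
Topanar: *rokemus
  rokemus → rokemos   [vowel merger]
  rokemos → rohemos   [intervocalic lenition]
  rohemos (rule 3 does not apply)
  giving Topanar rohemos.
No other proto-form is consistent with every reflex, so the reconstruction is *rokemus.

*rokemus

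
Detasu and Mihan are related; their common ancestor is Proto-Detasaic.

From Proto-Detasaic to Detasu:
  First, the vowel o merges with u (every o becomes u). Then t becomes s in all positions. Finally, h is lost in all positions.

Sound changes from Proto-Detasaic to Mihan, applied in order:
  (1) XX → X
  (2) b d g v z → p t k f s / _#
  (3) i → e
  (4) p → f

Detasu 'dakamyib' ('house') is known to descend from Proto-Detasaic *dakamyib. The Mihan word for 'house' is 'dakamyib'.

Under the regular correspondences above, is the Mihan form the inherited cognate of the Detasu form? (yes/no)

no

Derive the expected Mihan reflex of *dakamyib:
Mihan: *dakamyib
  dakamyib (rule 1 does not apply)
  dakamyib → dakamyip   [final devoicing]
  dakamyip → dakamyep   [vowel merger]
  dakamyep → dakamyef   [unconditioned shift]
  giving Mihan dakamyef.
The regular Mihan reflex would be 'dakamyef', but the attested form is 'dakamyib'. The correspondence is irregular, so they are not cognates (the Mihan form has a different source).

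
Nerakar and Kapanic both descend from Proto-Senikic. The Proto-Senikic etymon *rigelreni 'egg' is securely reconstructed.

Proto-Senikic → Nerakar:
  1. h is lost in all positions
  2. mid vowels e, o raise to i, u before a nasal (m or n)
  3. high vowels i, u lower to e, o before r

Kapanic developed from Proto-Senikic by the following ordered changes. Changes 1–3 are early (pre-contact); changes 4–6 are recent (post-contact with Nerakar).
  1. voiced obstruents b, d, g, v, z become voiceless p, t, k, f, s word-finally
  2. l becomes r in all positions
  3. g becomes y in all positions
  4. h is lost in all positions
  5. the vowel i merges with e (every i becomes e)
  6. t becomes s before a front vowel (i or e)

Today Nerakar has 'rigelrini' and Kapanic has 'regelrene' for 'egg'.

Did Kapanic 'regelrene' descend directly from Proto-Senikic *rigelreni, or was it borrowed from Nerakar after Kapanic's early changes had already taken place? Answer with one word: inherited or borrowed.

If inherited, *rigelreni would pass through all of Kapanic's changes:
Kapanic: start from *rigelreni.
  rule 1: no change — rigelreni
  rule 2 (unconditioned shift): rigelreni → rigerreni
  rule 3 (unconditioned shift): rigerreni → riyerreni
  rule 4: no change — riyerreni
  rule 5 (vowel merger): riyerreni → reyerrene
  rule 6: no change — reyerrene
  ⇒ Kapanic reyerrene
If borrowed from Nerakar 'rigelrini' after the early changes, it would undergo only the recent ones:
  rule 4 (h-loss): no change (rigelrini)
  rule 5 (vowel merger): rigelrini → regelrene
  rule 6 (palatalisation): no change (regelrene)
  ⇒ as a loan: regelrene
Kapanic 'regelrene' matches the loan outcome 'regelrene', not the inherited 'reyerrene' — it skipped the early Kapanic changes, so it was borrowed from Nerakar.

borrowed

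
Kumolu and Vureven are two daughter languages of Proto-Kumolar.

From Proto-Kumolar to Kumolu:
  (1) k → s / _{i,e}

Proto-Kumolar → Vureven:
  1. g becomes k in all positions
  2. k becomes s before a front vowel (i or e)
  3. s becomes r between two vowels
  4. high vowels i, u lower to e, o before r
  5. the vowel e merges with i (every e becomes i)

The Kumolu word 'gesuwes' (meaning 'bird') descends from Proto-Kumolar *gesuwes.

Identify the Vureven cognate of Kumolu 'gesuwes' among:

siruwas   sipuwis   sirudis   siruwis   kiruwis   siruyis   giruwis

siruwis

Vureven: start from *gesuwes.
  rule 1 (unconditioned shift): gesuwes → kesuwes
  rule 2 (palatalisation): kesuwes → sesuwes
  rule 3 (rhotacism): sesuwes → seruwes
  rule 4: no change — seruwes
  rule 5 (vowel merger): seruwes → siruwis
  ⇒ Vureven siruwis
Only 'siruwis' matches the regular Vureven development of *gesuwes.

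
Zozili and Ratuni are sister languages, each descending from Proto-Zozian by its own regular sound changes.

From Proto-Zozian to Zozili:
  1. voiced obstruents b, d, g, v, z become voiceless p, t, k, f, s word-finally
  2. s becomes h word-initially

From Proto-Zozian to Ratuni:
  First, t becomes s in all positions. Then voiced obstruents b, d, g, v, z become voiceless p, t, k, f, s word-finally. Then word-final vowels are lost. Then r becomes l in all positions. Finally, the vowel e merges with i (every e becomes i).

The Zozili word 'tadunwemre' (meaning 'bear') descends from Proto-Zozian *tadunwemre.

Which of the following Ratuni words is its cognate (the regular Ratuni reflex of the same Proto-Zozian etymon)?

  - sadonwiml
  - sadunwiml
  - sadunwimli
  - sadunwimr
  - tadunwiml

sadunwiml

Ratuni: *tadunwemre > sadunwemre > sadunwemr > sadunweml > sadunwiml  (by unconditioned shift, apocope, unconditioned shift, vowel merger)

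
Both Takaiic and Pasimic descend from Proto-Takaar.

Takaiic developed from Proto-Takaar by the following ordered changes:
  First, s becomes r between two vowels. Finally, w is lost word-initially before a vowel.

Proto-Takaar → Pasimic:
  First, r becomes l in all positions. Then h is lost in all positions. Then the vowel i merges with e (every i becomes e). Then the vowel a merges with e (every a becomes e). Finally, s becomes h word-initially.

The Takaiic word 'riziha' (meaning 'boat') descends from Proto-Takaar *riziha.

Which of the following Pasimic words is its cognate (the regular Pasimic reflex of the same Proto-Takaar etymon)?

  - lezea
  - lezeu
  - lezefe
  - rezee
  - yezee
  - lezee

lezee

Pasimic: *riziha
  riziha → liziha   [unconditioned shift]
  liziha → lizia   [h-loss]
  lizia → lezea   [vowel merger]
  lezea → lezee   [vowel merger]
  lezee (rule 5 does not apply)
  giving Pasimic lezee.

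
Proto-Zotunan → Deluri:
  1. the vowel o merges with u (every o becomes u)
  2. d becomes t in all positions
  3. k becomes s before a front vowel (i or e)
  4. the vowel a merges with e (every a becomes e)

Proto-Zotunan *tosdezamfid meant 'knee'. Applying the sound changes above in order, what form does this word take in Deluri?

Deluri: *tosdezamfid
  tosdezamfid → tusdezamfid   [vowel merger]
  tusdezamfid → tustezamfit   [unconditioned shift]
  tustezamfit (rule 3 does not apply)
  tustezamfit → tustezemfit   [vowel merger]
  giving Deluri tustezemfit.

tustezemfit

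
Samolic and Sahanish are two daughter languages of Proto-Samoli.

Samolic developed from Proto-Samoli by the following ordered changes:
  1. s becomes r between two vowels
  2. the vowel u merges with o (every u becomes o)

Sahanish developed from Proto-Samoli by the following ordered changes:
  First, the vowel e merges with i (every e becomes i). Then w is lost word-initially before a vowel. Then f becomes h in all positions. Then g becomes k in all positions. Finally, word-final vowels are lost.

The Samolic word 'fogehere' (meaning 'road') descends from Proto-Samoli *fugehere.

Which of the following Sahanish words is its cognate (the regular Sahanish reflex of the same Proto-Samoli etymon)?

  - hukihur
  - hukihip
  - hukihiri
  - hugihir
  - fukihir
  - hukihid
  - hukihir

hukihir

Sahanish: start from *fugehere.
  rule 1 (vowel merger): fugehere → fugihiri
  rule 2: no change — fugihiri
  rule 3 (unconditioned shift): fugihiri → hugihiri
  rule 4 (unconditioned shift): hugihiri → hukihiri
  rule 5 (apocope): hukihiri → hukihir
  ⇒ Sahanish hukihir
Only 'hukihir' matches the regular Sahanish development of *fugehere.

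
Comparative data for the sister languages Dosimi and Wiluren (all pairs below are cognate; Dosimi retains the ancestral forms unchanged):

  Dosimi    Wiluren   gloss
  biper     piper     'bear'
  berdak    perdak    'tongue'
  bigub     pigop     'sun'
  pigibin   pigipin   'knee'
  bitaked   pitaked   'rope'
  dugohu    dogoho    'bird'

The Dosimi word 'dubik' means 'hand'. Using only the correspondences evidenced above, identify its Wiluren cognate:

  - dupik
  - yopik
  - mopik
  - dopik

dopik

bigub ~ pigop — Dosimi u corresponds to Wiluren o after a consonant, before a labial obstruent.
pigibin ~ pigipin — Dosimi b corresponds to Wiluren p between vowels (before a front vowel).
Applying these to Dosimi 'dubik':
  dubik → dobik   (u→o after a consonant, before a labial obstruent)
  dobik → dopik   (b→p between vowels (before a front vowel))
So the Wiluren cognate is 'dopik'.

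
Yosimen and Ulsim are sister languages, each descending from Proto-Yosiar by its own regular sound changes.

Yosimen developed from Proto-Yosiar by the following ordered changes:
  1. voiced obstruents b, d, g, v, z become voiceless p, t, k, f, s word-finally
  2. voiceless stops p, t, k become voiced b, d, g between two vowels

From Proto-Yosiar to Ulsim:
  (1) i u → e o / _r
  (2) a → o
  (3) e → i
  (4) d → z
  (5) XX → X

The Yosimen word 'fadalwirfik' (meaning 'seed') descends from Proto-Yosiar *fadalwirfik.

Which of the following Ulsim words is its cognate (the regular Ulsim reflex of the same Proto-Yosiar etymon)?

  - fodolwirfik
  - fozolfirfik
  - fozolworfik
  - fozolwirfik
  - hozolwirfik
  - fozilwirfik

Ulsim: *fadalwirfik > fadalwerfik > fodolwerfik > fodolwirfik > fozolwirfik  (by pre-rhotic lowering, vowel merger, vowel merger, unconditioned shift)
Only 'fozolwirfik' matches the regular Ulsim development of *fadalwirfik.

fozolwirfik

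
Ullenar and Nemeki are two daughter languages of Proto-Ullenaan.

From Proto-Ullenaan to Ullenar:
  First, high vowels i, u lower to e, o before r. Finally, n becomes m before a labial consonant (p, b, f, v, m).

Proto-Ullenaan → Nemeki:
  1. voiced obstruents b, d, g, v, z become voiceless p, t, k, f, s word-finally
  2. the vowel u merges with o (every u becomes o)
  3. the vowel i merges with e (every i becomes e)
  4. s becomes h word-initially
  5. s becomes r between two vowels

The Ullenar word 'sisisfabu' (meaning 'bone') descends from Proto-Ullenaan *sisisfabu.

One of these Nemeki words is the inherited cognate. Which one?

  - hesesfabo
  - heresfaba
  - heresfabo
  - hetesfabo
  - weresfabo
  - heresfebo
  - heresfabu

Nemeki: start from *sisisfabu.
  rule 1: no change — sisisfabu
  rule 2 (vowel merger): sisisfabu → sisisfabo
  rule 3 (vowel merger): sisisfabo → sesesfabo
  rule 4 (debuccalisation): sesesfabo → hesesfabo
  rule 5 (rhotacism): hesesfabo → heresfabo
  ⇒ Nemeki heresfabo
Among the options, 'heresfabo' alone shows every Nemeki change applied in order.

heresfabo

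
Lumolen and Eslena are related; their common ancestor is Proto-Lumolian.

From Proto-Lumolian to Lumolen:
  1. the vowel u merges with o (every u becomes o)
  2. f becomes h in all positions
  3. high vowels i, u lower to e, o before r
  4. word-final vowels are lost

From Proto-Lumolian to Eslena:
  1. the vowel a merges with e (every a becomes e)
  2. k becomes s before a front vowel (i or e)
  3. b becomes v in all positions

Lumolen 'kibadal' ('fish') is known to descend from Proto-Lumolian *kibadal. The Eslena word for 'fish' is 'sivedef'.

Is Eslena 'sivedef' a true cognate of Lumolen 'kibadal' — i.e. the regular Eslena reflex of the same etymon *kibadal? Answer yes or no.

no

Derive the expected Eslena reflex of *kibadal:
Eslena: start from *kibadal.
  rule 1 (vowel merger): kibadal → kibedel
  rule 2 (palatalisation): kibedel → sibedel
  rule 3 (unconditioned shift): sibedel → sivedel
  ⇒ Eslena sivedel
The regular Eslena reflex would be 'sivedel', but the attested form is 'sivedef'. The correspondence is irregular, so they are not cognates (the Eslena form has a different source).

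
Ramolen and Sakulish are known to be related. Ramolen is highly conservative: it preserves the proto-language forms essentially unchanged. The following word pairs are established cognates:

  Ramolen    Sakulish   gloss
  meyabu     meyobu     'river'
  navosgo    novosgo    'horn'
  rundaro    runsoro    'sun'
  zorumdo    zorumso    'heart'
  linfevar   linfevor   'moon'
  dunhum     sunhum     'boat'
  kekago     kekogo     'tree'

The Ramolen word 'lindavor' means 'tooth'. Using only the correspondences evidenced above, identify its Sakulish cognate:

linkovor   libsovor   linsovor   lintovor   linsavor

rundaro ~ runsoro — Ramolen d corresponds to Sakulish s after a consonant, before a back vowel.
navosgo ~ novosgo — Ramolen a corresponds to Sakulish o after a consonant, before a labial obstruent.
Applying these to Ramolen 'lindavor':
  lindavor → linsavor   (d→s after a consonant, before a back vowel)
  linsavor → linsovor   (a→o after a consonant, before a labial obstruent)
So the Sakulish cognate is 'linsovor'.

linsovor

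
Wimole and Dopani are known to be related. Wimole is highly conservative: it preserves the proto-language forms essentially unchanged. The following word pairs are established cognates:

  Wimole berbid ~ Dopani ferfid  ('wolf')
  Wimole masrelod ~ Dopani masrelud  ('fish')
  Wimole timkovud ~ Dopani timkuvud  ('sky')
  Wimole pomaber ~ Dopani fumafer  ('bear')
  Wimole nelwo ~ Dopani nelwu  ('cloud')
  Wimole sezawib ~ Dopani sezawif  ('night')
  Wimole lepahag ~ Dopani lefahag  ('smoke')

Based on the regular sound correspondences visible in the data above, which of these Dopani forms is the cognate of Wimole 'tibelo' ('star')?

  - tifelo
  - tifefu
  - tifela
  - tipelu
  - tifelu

tifelu

pomaber ~ fumafer — Wimole b corresponds to Dopani f between vowels (before a front vowel).
nelwo ~ nelwu — Wimole o corresponds to Dopani u word-finally.
Applying these to Wimole 'tibelo':
  tibelo → tifelo   (b→f between vowels (before a front vowel))
  tifelo → tifelu   (o→u word-finally)
So the Dopani cognate is 'tifelu'.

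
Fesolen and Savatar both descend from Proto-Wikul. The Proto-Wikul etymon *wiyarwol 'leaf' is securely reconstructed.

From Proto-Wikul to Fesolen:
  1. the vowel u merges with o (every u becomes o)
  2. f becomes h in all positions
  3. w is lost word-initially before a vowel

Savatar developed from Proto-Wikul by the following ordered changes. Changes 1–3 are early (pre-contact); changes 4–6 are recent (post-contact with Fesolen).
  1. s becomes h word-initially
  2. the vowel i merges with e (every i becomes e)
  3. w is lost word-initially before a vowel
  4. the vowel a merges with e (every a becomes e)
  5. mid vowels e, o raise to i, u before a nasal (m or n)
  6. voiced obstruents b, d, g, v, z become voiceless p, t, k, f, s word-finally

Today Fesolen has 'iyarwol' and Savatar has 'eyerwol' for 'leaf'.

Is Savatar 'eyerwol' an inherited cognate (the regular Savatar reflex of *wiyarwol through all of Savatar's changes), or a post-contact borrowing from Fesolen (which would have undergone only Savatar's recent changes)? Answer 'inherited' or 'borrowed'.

If inherited, *wiyarwol would pass through all of Savatar's changes:
Savatar: start from *wiyarwol.
  rule 1: no change — wiyarwol
  rule 2 (vowel merger): wiyarwol → weyarwol
  rule 3 (glide loss): weyarwol → eyarwol
  rule 4 (vowel merger): eyarwol → eyerwol
  rule 5: no change — eyerwol
  rule 6: no change — eyerwol
  ⇒ Savatar eyerwol
If borrowed from Fesolen 'iyarwol' after the early changes, it would undergo only the recent ones:
  rule 4 (vowel merger): iyarwol → iyerwol
  rule 5 (pre-nasal raising): no change (iyerwol)
  rule 6 (final devoicing): no change (iyerwol)
  ⇒ as a loan: iyerwol
Savatar 'eyerwol' matches the inherited outcome exactly, so it is an inherited cognate, not a loan.

inherited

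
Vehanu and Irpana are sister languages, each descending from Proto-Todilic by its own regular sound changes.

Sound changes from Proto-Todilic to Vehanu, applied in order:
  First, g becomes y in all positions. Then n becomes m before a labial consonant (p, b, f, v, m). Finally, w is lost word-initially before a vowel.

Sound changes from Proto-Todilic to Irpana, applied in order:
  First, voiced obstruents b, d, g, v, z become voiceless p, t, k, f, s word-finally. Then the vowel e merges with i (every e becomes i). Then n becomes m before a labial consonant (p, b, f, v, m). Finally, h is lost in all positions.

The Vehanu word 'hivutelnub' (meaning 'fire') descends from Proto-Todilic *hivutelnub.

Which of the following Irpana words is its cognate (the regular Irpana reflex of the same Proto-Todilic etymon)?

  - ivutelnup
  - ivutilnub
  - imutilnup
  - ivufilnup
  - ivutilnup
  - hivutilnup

ivutilnup

Irpana: *hivutelnub > hivutelnup > hivutilnup > ivutilnup  (by final devoicing, vowel merger, h-loss)
Among the options, 'ivutilnup' alone shows every Irpana change applied in order.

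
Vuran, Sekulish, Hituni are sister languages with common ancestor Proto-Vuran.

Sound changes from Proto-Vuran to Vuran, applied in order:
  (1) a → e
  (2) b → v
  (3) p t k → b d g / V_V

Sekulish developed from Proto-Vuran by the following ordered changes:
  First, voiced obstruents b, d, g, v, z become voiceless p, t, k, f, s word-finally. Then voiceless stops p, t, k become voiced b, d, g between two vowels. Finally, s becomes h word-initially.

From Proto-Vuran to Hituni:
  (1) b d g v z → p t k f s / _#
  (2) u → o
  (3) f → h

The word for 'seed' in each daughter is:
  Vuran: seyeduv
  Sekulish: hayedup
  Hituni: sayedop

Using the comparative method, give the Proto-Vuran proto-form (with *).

Position 7: Vuran has v, Sekulish has p, Hituni has p. Taking the neighbouring segments as reconstructed: Vuran v could go back to *b or *v; Sekulish p could go back to *p or *b; Hituni p could go back to *p or *b — the one source consistent with every daughter is *b.
Position 6: Vuran has u, Sekulish has u, Hituni has o. Vuran preserves u here (none of its changes turn any other segment into u), so the proto-segment is *u.
Verify the candidate proto-form against each daughter:
Vuran: start from *sayedub.
  rule 1 (vowel merger): sayedub → seyedub
  rule 2 (unconditioned shift): seyedub → seyeduv
  rule 3: no change — seyeduv
  ⇒ Vuran seyeduv
Sekulish: *sayedub > sayedup > hayedup  (by final devoicing, debuccalisation)
Hituni: start from *sayedub.
  rule 1 (final devoicing): sayedub → sayedup
  rule 2 (vowel merger): sayedup → sayedop
  rule 3: no change — sayedop
  ⇒ Hituni sayedop
*sayedub is the unique common source.

*sayedub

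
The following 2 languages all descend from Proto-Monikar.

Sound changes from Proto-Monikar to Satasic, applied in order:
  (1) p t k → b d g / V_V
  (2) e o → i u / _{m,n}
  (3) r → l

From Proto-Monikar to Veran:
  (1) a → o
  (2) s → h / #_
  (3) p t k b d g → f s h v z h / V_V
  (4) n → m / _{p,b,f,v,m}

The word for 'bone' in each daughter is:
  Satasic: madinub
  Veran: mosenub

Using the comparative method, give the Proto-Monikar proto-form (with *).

*matenub

Position 3: Satasic has d, Veran has s. Taking the neighbouring segments as reconstructed: Satasic d could go back to *t or *d; Veran s could go back to *t or *s — the one source consistent with every daughter is *t.
Position 2: Satasic has a, Veran has o. Satasic preserves a here (none of its changes turn any other segment into a), so the proto-segment is *a.
Position 4: Satasic has i, Veran has e. Veran preserves e here (none of its changes turn any other segment into e), so the proto-segment is *e.
Continuing position by position gives *matenub; check it forward:
Satasic: *matenub > madenub > madinub  (by intervocalic voicing, pre-nasal raising)
Veran: *matenub
  matenub → motenub   [vowel merger]
  motenub (rule 2 does not apply)
  motenub → mosenub   [intervocalic lenition]
  mosenub (rule 4 does not apply)
  giving Veran mosenub.
Only *matenub yields all of Satasic madinub, Veran mosenub.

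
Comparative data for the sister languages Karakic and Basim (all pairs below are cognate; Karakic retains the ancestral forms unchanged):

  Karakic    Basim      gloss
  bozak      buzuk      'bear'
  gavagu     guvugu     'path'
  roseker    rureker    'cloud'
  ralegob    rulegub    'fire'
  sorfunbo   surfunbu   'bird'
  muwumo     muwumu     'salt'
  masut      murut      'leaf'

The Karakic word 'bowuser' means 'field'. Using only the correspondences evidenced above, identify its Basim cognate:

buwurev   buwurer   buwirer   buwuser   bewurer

buwurer

bozak ~ buzuk, roseker ~ rureker — Karakic o corresponds to Basim u after a consonant, before a consonant other than r, m, n, p, b, f, v.
roseker ~ rureker — Karakic s corresponds to Basim r between vowels (before a front vowel).
Applying these to Karakic 'bowuser':
  bowuser → buwuser   (o→u after a consonant, before a consonant other than r, m, n, p, b, f, v)
  buwuser → buwurer   (s→r between vowels (before a front vowel))
So the Basim cognate is 'buwurer'.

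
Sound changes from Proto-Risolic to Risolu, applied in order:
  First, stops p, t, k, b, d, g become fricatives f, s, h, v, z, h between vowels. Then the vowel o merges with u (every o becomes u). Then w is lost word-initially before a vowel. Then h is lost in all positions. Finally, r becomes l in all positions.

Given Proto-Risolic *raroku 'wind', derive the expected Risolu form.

laluu

Risolu: start from *raroku.
  rule 1 (intervocalic lenition): raroku → rarohu
  rule 2 (vowel merger): rarohu → raruhu
  rule 3: no change — raruhu
  rule 4 (h-loss): raruhu → raruu
  rule 5 (unconditioned shift): raruu → laluu
  ⇒ Risolu laluu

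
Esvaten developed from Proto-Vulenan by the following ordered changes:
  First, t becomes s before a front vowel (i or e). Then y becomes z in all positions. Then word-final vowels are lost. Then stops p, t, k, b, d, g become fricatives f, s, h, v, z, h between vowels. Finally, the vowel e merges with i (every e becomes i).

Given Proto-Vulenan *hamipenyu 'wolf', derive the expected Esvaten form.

Esvaten: start from *hamipenyu.
  rule 1: no change — hamipenyu
  rule 2 (unconditioned shift): hamipenyu → hamipenzu
  rule 3 (apocope): hamipenzu → hamipenz
  rule 4 (intervocalic lenition): hamipenz → hamifenz
  rule 5 (vowel merger): hamifenz → hamifinz
  ⇒ Esvaten hamifinz

hamifinz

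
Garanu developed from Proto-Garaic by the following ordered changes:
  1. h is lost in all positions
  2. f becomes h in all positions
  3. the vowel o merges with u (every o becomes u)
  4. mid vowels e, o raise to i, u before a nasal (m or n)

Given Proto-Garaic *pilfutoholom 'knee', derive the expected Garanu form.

Garanu: *pilfutoholom > pilfutoolom > pilhutoolom > pilhutuulum  (by h-loss, unconditioned shift, vowel merger)

pilhutuulum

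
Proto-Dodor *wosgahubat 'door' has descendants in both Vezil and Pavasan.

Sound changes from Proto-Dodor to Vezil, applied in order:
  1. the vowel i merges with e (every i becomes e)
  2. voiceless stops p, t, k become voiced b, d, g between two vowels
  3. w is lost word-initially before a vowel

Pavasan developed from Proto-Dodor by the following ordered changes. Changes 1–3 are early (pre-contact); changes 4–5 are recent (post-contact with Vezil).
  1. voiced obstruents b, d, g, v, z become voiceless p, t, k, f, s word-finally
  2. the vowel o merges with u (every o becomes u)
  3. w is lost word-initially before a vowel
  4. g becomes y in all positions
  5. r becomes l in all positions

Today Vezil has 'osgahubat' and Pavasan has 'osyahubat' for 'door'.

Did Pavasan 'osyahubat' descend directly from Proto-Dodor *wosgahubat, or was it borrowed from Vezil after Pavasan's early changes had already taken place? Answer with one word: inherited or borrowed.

If inherited, *wosgahubat would pass through all of Pavasan's changes:
Pavasan: *wosgahubat
  wosgahubat (rule 1 does not apply)
  wosgahubat → wusgahubat   [vowel merger]
  wusgahubat → usgahubat   [glide loss]
  usgahubat → usyahubat   [unconditioned shift]
  usyahubat (rule 5 does not apply)
  giving Pavasan usyahubat.
If borrowed from Vezil 'osgahubat' after the early changes, it would undergo only the recent ones:
  rule 4 (unconditioned shift): osgahubat → osyahubat
  rule 5 (unconditioned shift): no change (osyahubat)
  ⇒ as a loan: osyahubat
Pavasan 'osyahubat' matches the loan outcome 'osyahubat', not the inherited 'usyahubat' — it skipped the early Pavasan changes, so it was borrowed from Vezil.

borrowed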